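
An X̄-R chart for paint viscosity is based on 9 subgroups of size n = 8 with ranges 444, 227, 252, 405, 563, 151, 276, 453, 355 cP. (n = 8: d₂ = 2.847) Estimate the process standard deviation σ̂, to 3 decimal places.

R̄ = (444 + 227 + 252 + 405 + 563 + 151 + 276 + 453 + 355) / 9 = 347.3333
σ̂ = R̄ / d₂ = 347.3333 / 2.847 = 121.9998

122.000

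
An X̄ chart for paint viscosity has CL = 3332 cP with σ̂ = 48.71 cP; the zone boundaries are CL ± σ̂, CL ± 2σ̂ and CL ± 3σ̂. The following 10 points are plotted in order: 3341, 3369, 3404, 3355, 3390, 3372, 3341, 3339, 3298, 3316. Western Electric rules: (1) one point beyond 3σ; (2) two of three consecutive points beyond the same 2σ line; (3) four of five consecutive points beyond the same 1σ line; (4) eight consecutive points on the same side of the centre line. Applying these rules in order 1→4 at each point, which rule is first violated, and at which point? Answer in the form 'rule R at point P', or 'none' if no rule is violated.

Zone of each point (C = within 1σ̂, B = 1σ̂–2σ̂, A = 2σ̂–3σ̂, * = beyond 3σ̂; sign = side of CL): 1:+C, 2:+C, 3:+B, 4:+C, 5:+B, 6:+C, 7:+C, 8:+C, 9:-C, 10:-C
Rule 4 (eight consecutive points on the same side of the centre line) is satisfied at point 8.

rule 4 at point 8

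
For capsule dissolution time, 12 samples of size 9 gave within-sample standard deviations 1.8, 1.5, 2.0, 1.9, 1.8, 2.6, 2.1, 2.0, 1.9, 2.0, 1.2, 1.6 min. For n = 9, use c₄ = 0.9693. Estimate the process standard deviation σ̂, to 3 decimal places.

s̄ = (1.8 + 1.5 + 2.0 + 1.9 + 1.8 + 2.6 + 2.1 + 2.0 + 1.9 + 2.0 + 1.2 + 1.6) / 12 = 1.8667
σ̂ = s̄ / c₄ = 1.8667 / 0.9693 = 1.9258

1.926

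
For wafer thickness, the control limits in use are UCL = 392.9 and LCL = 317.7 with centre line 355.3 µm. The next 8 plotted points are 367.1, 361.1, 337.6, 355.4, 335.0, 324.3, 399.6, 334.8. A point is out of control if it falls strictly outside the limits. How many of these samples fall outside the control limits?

1

Compare each point to [317.7, 392.9]: sample 7 = 399.6 > UCL.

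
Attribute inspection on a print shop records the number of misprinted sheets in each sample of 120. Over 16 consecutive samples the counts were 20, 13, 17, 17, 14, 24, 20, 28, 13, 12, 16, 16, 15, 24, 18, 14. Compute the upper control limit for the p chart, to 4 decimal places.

p̄ = Σdᵢ / (k·n) = 281 / (16 × 120) = 0.14635
UCL = p̄ + 3·√(p̄(1−p̄)/n) = 0.14635 + 3 × √(0.14635×0.85365/120) = 0.14635 + 3 × 0.03227 = 0.24315

0.2432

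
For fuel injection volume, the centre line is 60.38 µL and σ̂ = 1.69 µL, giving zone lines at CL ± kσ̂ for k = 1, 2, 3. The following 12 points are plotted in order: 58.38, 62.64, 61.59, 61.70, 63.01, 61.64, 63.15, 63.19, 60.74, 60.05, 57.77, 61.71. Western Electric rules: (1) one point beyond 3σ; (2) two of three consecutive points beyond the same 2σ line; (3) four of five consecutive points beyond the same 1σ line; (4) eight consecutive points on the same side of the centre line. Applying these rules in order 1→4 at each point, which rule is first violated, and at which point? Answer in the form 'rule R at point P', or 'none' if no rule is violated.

Zone of each point (C = within 1σ̂, B = 1σ̂–2σ̂, A = 2σ̂–3σ̂, * = beyond 3σ̂; sign = side of CL): 1:-B, 2:+B, 3:+C, 4:+C, 5:+B, 6:+C, 7:+B, 8:+B, 9:+C, 10:-C, 11:-B, 12:+C
Rule 4 (eight consecutive points on the same side of the centre line) is satisfied at point 9.

rule 4 at point 9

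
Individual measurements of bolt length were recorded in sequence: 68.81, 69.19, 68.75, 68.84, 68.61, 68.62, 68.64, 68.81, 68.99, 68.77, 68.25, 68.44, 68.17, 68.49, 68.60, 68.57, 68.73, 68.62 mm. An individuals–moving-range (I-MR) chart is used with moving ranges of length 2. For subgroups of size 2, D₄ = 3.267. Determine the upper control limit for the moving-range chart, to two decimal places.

Moving ranges: 0.38, 0.44, 0.09, 0.23, 0.01, 0.02, 0.17, 0.18, 0.22, 0.52, 0.19, 0.27, 0.32, 0.11, 0.03, 0.16, 0.11; M̄R̄ = 3.4500 / 17 = 0.2029
UCL_MR = D₄·M̄R̄ = 3.267 × 0.2029 = 0.6630

0.66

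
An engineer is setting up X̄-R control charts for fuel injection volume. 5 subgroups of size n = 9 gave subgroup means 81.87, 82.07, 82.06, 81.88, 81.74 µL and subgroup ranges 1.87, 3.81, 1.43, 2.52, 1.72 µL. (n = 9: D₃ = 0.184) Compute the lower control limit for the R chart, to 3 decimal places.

R̄ = (1.87 + 3.81 + 1.43 + 2.52 + 1.72) / 5 = 11.3500 / 5 = 2.2700
LCL_R = D₃·R̄ = 0.184 × 2.2700 = 0.4177

0.418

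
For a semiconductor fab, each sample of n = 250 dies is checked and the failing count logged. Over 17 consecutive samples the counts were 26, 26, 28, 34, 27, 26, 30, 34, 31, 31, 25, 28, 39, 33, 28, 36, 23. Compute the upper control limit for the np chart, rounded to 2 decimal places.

p̄ = Σdᵢ / (k·n) = 505 / (17 × 250) = 0.11882
UCL = np̄ + 3·√(np̄(1−p̄)) = 29.7059 + 3 × √(29.7059×0.88118) = 29.7059 + 3 × 5.1163 = 45.0547

45.05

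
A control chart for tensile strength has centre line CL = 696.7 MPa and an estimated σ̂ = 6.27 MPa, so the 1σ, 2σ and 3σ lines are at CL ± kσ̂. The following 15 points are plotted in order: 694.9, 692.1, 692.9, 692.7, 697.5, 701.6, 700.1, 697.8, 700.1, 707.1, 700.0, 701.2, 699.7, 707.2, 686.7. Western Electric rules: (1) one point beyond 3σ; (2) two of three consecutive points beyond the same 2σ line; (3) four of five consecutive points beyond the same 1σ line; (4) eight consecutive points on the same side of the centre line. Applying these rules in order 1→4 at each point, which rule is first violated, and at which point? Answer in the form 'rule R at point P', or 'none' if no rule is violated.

rule 4 at point 12

Zone of each point (C = within 1σ̂, B = 1σ̂–2σ̂, A = 2σ̂–3σ̂, * = beyond 3σ̂; sign = side of CL): 1:-C, 2:-C, 3:-C, 4:-C, 5:+C, 6:+C, 7:+C, 8:+C, 9:+C, 10:+B, 11:+C, 12:+C, 13:+C, 14:+B, 15:-B
Rule 4 (eight consecutive points on the same side of the centre line) is satisfied at point 12.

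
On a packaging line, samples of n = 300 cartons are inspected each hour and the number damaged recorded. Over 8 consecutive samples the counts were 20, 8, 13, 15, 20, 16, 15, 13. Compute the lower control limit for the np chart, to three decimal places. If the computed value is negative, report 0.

p̄ = Σdᵢ / (k·n) = 120 / (8 × 300) = 0.05000
LCL = np̄ − 3·√(np̄(1−p̄)) = 15.0000 − 3 × 3.7749 = 3.6752

3.675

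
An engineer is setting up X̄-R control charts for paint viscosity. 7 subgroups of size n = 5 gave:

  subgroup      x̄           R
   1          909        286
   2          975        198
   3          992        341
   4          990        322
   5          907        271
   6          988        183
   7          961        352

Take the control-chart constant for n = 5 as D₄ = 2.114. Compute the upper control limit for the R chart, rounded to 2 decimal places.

R̄ = (286 + 198 + 341 + 322 + 271 + 183 + 352) / 7 = 1953.0000 / 7 = 279.0000
UCL_R = D₄·R̄ = 2.114 × 279.0000 = 589.8060

589.81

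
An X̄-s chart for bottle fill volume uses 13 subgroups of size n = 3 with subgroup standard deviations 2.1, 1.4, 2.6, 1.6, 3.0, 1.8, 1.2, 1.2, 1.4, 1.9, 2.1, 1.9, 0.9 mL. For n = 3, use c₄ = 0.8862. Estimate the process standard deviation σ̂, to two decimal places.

s̄ = (2.1 + 1.4 + 2.6 + 1.6 + 3.0 + 1.8 + 1.2 + 1.2 + 1.4 + 1.9 + 2.1 + 1.9 + 0.9) / 13 = 1.7769
σ̂ = s̄ / c₄ = 1.7769 / 0.8862 = 2.0051

2.01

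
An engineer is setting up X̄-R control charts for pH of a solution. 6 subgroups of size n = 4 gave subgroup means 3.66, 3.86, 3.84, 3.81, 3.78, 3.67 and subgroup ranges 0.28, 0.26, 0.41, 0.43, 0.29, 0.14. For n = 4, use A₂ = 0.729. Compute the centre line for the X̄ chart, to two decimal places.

3.77

X̄̄ = (3.66 + 3.86 + 3.84 + 3.81 + 3.78 + 3.67) / 6 = 22.6200 / 6 = 3.7700
CL = X̄̄ = 3.7700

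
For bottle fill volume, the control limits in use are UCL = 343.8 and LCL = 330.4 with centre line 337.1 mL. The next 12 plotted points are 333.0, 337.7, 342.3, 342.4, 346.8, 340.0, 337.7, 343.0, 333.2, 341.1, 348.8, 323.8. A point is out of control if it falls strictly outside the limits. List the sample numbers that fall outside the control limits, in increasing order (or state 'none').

5, 11, 12

Compare each point to [330.4, 343.8]: sample 5 = 346.8 > UCL; sample 11 = 348.8 > UCL; sample 12 = 323.8 < LCL.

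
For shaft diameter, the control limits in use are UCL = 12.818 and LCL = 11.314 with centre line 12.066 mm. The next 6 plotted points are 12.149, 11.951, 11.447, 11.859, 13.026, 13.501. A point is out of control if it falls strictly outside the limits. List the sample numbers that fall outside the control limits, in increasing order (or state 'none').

5, 6

Compare each point to [11.314, 12.818]: sample 5 = 13.026 > UCL; sample 6 = 13.501 > UCL.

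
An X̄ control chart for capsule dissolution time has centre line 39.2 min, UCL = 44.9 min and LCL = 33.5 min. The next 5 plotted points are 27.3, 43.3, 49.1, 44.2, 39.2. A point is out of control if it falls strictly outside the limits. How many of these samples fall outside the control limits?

Compare each point to [33.5, 44.9]: sample 1 = 27.3 < LCL; sample 3 = 49.1 > UCL.

2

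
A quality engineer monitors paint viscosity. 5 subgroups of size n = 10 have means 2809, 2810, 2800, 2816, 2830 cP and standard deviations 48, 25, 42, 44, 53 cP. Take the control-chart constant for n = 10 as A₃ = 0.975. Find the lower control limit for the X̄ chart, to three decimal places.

X̄̄ = (2809 + 2810 + 2800 + 2816 + 2830) / 5 = 2813.0000
s̄ = (48 + 25 + 42 + 44 + 53) / 5 = 42.4000
LCL = X̄̄ − A₃·s̄ = 2813.0000 − 0.975 × 42.4000 = 2771.6600

2771.660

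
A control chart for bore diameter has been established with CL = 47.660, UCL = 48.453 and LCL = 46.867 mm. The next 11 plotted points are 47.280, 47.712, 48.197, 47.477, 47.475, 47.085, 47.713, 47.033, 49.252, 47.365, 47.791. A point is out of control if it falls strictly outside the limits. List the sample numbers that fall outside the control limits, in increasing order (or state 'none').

Compare each point to [46.867, 48.453]: sample 9 = 49.252 > UCL.

9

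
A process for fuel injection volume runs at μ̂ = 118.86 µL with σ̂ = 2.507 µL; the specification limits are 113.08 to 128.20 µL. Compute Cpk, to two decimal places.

Cpu = (USL − μ̂) / (3σ̂) = (128.20 − 118.86) / (3 × 2.507) = 1.2419; Cpl = (μ̂ − LSL) / (3σ̂) = (118.86 − 113.08) / (3 × 2.507) = 0.7685; Cpk = min(Cpu, Cpl) = 0.7685

0.77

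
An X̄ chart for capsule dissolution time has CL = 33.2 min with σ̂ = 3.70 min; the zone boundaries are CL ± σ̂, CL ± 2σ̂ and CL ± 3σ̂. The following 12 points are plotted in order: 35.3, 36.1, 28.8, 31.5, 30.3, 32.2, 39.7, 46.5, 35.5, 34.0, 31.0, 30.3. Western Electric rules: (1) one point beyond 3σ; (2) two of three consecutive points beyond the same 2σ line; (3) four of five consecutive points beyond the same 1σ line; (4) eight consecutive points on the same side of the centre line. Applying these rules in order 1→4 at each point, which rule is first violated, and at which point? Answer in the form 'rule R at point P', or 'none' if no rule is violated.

rule 1 at point 8

Zone of each point (C = within 1σ̂, B = 1σ̂–2σ̂, A = 2σ̂–3σ̂, * = beyond 3σ̂; sign = side of CL): 1:+C, 2:+C, 3:-B, 4:-C, 5:-C, 6:-C, 7:+B, 8:+*, 9:+C, 10:+C, 11:-C, 12:-C
Rule 1 (one point beyond the 3σ limits) is satisfied at point 8.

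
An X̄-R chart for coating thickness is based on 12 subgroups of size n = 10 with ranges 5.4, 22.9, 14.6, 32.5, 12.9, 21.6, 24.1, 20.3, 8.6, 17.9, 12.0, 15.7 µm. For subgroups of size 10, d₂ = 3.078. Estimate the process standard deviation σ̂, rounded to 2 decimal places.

R̄ = (5.4 + 22.9 + 14.6 + 32.5 + 12.9 + 21.6 + 24.1 + 20.3 + 8.6 + 17.9 + 12.0 + 15.7) / 12 = 17.3750
σ̂ = R̄ / d₂ = 17.3750 / 3.078 = 5.6449

5.64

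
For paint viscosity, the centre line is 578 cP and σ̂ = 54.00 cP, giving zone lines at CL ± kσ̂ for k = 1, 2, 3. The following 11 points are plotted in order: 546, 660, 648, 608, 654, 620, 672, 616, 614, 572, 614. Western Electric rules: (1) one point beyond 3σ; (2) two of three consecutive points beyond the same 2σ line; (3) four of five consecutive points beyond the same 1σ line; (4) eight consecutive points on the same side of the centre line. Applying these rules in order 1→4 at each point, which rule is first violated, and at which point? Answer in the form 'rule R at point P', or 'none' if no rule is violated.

Zone of each point (C = within 1σ̂, B = 1σ̂–2σ̂, A = 2σ̂–3σ̂, * = beyond 3σ̂; sign = side of CL): 1:-C, 2:+B, 3:+B, 4:+C, 5:+B, 6:+C, 7:+B, 8:+C, 9:+C, 10:-C, 11:+C
Rule 4 (eight consecutive points on the same side of the centre line) is satisfied at point 9.

rule 4 at point 9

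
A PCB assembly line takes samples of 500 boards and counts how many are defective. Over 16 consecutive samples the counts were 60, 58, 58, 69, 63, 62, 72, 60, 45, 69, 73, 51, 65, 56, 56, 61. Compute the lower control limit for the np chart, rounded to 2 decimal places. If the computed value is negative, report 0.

p̄ = Σdᵢ / (k·n) = 978 / (16 × 500) = 0.12225
LCL = np̄ − 3·√(np̄(1−p̄)) = 61.1250 − 3 × 7.3248 = 39.1506

39.15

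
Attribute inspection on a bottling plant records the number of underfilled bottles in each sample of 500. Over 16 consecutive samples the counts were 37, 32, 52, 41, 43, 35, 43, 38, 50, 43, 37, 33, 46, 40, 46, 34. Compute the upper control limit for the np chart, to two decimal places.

58.95

p̄ = Σdᵢ / (k·n) = 650 / (16 × 500) = 0.08125
UCL = np̄ + 3·√(np̄(1−p̄)) = 40.6250 + 3 × √(40.6250×0.91875) = 40.6250 + 3 × 6.1094 = 58.9531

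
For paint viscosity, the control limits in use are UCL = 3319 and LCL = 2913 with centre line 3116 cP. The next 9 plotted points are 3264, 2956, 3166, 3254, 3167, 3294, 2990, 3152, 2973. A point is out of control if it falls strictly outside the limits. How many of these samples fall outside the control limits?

All 9 points lie within [2913, 3319].

0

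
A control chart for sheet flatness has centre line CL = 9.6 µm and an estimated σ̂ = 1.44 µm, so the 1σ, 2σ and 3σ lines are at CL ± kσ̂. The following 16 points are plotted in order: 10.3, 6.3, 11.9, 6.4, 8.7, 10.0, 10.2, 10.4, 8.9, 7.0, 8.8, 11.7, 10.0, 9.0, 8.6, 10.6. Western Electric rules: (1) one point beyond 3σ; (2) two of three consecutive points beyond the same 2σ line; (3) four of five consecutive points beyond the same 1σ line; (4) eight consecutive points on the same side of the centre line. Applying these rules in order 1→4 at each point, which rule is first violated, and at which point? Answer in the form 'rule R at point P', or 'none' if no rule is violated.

rule 2 at point 4

Zone of each point (C = within 1σ̂, B = 1σ̂–2σ̂, A = 2σ̂–3σ̂, * = beyond 3σ̂; sign = side of CL): 1:+C, 2:-A, 3:+B, 4:-A, 5:-C, 6:+C, 7:+C, 8:+C, 9:-C, 10:-B, 11:-C, 12:+B, 13:+C, 14:-C, 15:-C, 16:+C
Rule 2 (two of three consecutive points beyond the same 2σ limit) is satisfied at point 4.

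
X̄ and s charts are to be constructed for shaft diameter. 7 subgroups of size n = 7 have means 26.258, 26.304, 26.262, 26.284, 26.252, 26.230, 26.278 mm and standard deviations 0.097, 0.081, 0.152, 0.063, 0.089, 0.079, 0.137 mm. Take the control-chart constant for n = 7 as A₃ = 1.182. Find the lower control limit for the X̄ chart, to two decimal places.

26.15

X̄̄ = (26.258 + 26.304 + 26.262 + 26.284 + 26.252 + 26.230 + 26.278) / 7 = 26.2669
s̄ = (0.097 + 0.081 + 0.152 + 0.063 + 0.089 + 0.079 + 0.137) / 7 = 0.0997
LCL = X̄̄ − A₃·s̄ = 26.2669 − 1.182 × 0.0997 = 26.1490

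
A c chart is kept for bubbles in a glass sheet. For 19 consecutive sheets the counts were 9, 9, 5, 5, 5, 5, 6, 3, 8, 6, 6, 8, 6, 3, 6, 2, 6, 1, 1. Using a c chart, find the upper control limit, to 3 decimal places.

c̄ = (9 + 9 + 5 + 5 + 5 + 5 + 6 + 3 + 8 + 6 + 6 + 8 + 6 + 3 + 6 + 2 + 6 + 1 + 1) / 19 = 100 / 19 = 5.2632
UCL = c̄ + 3√c̄ = 5.2632 + 3 × √5.2632 = 5.2632 + 3 × 2.2942 = 12.1456

12.146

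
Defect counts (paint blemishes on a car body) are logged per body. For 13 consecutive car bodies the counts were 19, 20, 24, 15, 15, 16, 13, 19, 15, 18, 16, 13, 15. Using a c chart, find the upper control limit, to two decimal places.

29.05

c̄ = (19 + 20 + 24 + 15 + 15 + 16 + 13 + 19 + 15 + 18 + 16 + 13 + 15) / 13 = 218 / 13 = 16.7692
UCL = c̄ + 3√c̄ = 16.7692 + 3 × √16.7692 = 16.7692 + 3 × 4.0950 = 29.0543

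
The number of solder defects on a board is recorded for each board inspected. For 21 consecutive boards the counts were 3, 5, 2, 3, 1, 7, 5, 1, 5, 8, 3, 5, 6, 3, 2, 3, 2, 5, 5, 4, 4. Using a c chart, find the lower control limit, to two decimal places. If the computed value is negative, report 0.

c̄ = (3 + 5 + 2 + 3 + 1 + 7 + 5 + 1 + 5 + 8 + 3 + 5 + 6 + 3 + 2 + 3 + 2 + 5 + 5 + 4 + 4) / 21 = 82 / 21 = 3.9048
LCL = c̄ − 3√c̄ = 3.9048 − 3 × 1.9760 = -2.0234 → 0 (cannot be negative)

0.00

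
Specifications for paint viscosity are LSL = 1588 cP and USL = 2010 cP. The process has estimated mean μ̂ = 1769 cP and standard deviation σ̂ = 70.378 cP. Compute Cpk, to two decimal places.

Cpu = (USL − μ̂) / (3σ̂) = (2010 − 1769) / (3 × 70.378) = 1.1415; Cpl = (μ̂ − LSL) / (3σ̂) = (1769 − 1588) / (3 × 70.378) = 0.8573; Cpk = min(Cpu, Cpl) = 0.8573

0.86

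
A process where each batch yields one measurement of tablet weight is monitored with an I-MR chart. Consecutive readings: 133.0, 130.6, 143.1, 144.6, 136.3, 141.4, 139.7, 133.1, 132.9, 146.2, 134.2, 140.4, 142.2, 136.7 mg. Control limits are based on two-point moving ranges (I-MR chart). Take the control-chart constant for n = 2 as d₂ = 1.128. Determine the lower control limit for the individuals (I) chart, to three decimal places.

X̄ = (133.0 + 130.6 + 143.1 + 144.6 + 136.3 + 141.4 + 139.7 + 133.1 + 132.9 + 146.2 + 134.2 + 140.4 + 142.2 + 136.7) / 14 = 138.1714
Moving ranges: 2.4, 12.5, 1.5, 8.3, 5.1, 1.7, 6.6, 0.2, 13.3, 12.0, 6.2, 1.8, 5.5; M̄R̄ = 77.1000 / 13 = 5.9308
LCL = X̄ − 3·M̄R̄/d₂ = 138.1714 − 3 × 5.9308 / 1.128 = 122.3981

122.398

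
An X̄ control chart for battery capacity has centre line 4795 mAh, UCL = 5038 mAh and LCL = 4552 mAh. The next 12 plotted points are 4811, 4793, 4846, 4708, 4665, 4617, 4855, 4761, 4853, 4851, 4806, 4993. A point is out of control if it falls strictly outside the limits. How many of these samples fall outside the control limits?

0

All 12 points lie within [4552, 5038].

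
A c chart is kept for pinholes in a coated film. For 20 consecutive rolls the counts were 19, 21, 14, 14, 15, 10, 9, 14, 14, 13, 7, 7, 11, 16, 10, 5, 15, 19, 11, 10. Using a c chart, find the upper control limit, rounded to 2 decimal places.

23.39

c̄ = (19 + 21 + 14 + 14 + 15 + 10 + 9 + 14 + 14 + 13 + 7 + 7 + 11 + 16 + 10 + 5 + 15 + 19 + 11 + 10) / 20 = 254 / 20 = 12.7000
UCL = c̄ + 3√c̄ = 12.7000 + 3 × √12.7000 = 12.7000 + 3 × 3.5637 = 23.3911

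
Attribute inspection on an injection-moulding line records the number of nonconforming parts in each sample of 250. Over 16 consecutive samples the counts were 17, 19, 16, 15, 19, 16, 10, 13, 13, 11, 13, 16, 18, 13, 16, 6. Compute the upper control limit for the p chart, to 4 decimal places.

0.1020

p̄ = Σdᵢ / (k·n) = 231 / (16 × 250) = 0.05775
UCL = p̄ + 3·√(p̄(1−p̄)/n) = 0.05775 + 3 × √(0.05775×0.94225/250) = 0.05775 + 3 × 0.01475 = 0.10201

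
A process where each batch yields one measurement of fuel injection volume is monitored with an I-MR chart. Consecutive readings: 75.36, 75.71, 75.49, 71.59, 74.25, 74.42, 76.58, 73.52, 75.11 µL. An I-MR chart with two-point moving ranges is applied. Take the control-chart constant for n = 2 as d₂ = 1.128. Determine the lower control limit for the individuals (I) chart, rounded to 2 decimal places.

69.98

X̄ = (75.36 + 75.71 + 75.49 + 71.59 + 74.25 + 74.42 + 76.58 + 73.52 + 75.11) / 9 = 74.6700
Moving ranges: 0.35, 0.22, 3.90, 2.66, 0.17, 2.16, 3.06, 1.59; M̄R̄ = 14.1100 / 8 = 1.7637
LCL = X̄ − 3·M̄R̄/d₂ = 74.6700 − 3 × 1.7637 / 1.128 = 69.9792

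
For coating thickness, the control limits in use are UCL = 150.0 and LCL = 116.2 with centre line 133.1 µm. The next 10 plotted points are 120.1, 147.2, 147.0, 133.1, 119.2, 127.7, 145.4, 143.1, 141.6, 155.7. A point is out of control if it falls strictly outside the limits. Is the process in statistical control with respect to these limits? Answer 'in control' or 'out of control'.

out of control

Compare each point to [116.2, 150.0]: sample 10 = 155.7 > UCL.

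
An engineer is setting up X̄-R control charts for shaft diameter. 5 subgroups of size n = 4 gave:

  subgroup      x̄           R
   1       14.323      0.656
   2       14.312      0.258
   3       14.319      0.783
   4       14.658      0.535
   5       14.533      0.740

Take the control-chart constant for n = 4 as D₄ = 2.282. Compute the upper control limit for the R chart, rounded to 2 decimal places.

1.36

R̄ = (0.656 + 0.258 + 0.783 + 0.535 + 0.740) / 5 = 2.9720 / 5 = 0.5944
UCL_R = D₄·R̄ = 2.282 × 0.5944 = 1.3564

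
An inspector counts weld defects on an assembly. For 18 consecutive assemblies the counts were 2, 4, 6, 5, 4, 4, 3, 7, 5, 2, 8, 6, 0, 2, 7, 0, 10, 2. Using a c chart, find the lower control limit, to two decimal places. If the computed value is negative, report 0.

c̄ = (2 + 4 + 6 + 5 + 4 + 4 + 3 + 7 + 5 + 2 + 8 + 6 + 0 + 2 + 7 + 0 + 10 + 2) / 18 = 77 / 18 = 4.2778
LCL = c̄ − 3√c̄ = 4.2778 − 3 × 2.0683 = -1.9271 → 0 (cannot be negative)

0.00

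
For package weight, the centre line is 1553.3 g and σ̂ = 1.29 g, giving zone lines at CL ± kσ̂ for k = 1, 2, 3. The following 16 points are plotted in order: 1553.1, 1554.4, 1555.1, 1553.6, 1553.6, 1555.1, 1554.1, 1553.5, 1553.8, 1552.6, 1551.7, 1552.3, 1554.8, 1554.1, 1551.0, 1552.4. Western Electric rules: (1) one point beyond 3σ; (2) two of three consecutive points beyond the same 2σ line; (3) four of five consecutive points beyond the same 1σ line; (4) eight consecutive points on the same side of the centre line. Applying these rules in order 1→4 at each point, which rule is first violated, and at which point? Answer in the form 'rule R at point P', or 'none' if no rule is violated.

rule 4 at point 9

Zone of each point (C = within 1σ̂, B = 1σ̂–2σ̂, A = 2σ̂–3σ̂, * = beyond 3σ̂; sign = side of CL): 1:-C, 2:+C, 3:+B, 4:+C, 5:+C, 6:+B, 7:+C, 8:+C, 9:+C, 10:-C, 11:-B, 12:-C, 13:+B, 14:+C, 15:-B, 16:-C
Rule 4 (eight consecutive points on the same side of the centre line) is satisfied at point 9.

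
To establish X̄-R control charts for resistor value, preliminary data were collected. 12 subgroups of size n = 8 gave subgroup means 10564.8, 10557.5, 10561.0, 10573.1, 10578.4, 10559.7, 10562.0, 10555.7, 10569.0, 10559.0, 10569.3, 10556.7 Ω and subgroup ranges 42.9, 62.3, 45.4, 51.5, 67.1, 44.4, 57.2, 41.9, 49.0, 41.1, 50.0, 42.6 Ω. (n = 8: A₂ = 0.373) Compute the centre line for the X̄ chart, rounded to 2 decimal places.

10563.85

X̄̄ = (10564.8 + 10557.5 + 10561.0 + 10573.1 + 10578.4 + 10559.7 + 10562.0 + 10555.7 + 10569.0 + 10559.0 + 10569.3 + 10556.7) / 12 = 126766.2000 / 12 = 10563.8500
CL = X̄̄ = 10563.8500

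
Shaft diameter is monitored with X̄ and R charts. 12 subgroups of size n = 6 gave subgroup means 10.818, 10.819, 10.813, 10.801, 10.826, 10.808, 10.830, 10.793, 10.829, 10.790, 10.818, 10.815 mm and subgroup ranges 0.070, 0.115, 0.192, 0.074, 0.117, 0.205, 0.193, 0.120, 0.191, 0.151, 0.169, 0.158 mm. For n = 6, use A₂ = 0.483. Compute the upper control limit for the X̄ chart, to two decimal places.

X̄̄ = (10.818 + 10.819 + 10.813 + 10.801 + 10.826 + 10.808 + 10.830 + 10.793 + 10.829 + 10.790 + 10.818 + 10.815) / 12 = 129.7600 / 12 = 10.8133
R̄ = (0.070 + 0.115 + 0.192 + 0.074 + 0.117 + 0.205 + 0.193 + 0.120 + 0.191 + 0.151 + 0.169 + 0.158) / 12 = 1.7550 / 12 = 0.1463
UCL = X̄̄ + A₂·R̄ = 10.8133 + 0.483 × 0.1463 = 10.8840

10.88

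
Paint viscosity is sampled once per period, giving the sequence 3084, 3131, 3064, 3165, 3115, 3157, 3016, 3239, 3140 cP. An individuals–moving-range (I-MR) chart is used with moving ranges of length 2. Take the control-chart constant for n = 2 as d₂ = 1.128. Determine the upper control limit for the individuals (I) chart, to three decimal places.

X̄ = (3084 + 3131 + 3064 + 3165 + 3115 + 3157 + 3016 + 3239 + 3140) / 9 = 3123.4444
Moving ranges: 47, 67, 101, 50, 42, 141, 223, 99; M̄R̄ = 770.0000 / 8 = 96.2500
UCL = X̄ + 3·M̄R̄/d₂ = 3123.4444 + 3 × 96.2500 / 1.128 = 3379.4285

3379.428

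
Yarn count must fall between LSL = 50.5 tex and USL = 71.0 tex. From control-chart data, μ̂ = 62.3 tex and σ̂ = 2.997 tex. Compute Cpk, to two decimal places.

0.97

Cpu = (USL − μ̂) / (3σ̂) = (71.0 − 62.3) / (3 × 2.997) = 0.9676; Cpl = (μ̂ − LSL) / (3σ̂) = (62.3 − 50.5) / (3 × 2.997) = 1.3124; Cpk = min(Cpu, Cpl) = 0.9676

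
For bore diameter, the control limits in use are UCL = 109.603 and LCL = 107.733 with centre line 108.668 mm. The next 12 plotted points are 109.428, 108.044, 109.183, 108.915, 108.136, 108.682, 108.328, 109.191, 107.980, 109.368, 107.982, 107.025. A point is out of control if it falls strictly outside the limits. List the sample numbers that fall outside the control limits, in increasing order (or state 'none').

12

Compare each point to [107.733, 109.603]: sample 12 = 107.025 < LCL.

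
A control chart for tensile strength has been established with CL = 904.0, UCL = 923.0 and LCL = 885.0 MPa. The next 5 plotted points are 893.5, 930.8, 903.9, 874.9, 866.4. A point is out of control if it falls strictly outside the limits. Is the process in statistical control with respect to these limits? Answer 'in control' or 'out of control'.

Compare each point to [885.0, 923.0]: sample 2 = 930.8 > UCL; sample 4 = 874.9 < LCL; sample 5 = 866.4 < LCL.

out of control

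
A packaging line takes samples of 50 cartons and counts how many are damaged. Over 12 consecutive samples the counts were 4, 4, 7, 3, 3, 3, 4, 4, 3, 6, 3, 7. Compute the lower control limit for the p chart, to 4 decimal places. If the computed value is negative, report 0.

p̄ = Σdᵢ / (k·n) = 51 / (12 × 50) = 0.08500
LCL = p̄ − 3·√(p̄(1−p̄)/n) = 0.08500 − 3 × 0.03944 = -0.03332 → 0 (negative, so LCL = 0)

0.0000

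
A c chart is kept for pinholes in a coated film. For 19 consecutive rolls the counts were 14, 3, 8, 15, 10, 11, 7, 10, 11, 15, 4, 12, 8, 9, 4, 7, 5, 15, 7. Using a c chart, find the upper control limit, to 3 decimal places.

c̄ = (14 + 3 + 8 + 15 + 10 + 11 + 7 + 10 + 11 + 15 + 4 + 12 + 8 + 9 + 4 + 7 + 5 + 15 + 7) / 19 = 175 / 19 = 9.2105
UCL = c̄ + 3√c̄ = 9.2105 + 3 × √9.2105 = 9.2105 + 3 × 3.0349 = 18.3152

18.315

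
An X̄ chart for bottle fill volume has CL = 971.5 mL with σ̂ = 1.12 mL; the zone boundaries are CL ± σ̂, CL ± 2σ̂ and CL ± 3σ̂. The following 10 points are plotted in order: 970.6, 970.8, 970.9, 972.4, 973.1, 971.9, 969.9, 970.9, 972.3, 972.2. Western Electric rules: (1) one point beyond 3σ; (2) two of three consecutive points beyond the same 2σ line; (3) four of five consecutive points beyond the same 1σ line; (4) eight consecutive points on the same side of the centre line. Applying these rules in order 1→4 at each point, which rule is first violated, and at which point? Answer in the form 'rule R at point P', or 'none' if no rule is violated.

none

Zone of each point (C = within 1σ̂, B = 1σ̂–2σ̂, A = 2σ̂–3σ̂, * = beyond 3σ̂; sign = side of CL): 1:-C, 2:-C, 3:-C, 4:+C, 5:+B, 6:+C, 7:-B, 8:-C, 9:+C, 10:+C
No rule fires across all 10 points.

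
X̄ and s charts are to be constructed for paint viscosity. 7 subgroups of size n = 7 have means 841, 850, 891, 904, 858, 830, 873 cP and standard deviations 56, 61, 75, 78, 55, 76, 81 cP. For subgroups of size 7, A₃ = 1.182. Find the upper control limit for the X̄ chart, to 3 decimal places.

945.246

X̄̄ = (841 + 850 + 891 + 904 + 858 + 830 + 873) / 7 = 863.8571
s̄ = (56 + 61 + 75 + 78 + 55 + 76 + 81) / 7 = 68.8571
UCL = X̄̄ + A₃·s̄ = 863.8571 + 1.182 × 68.8571 = 945.2463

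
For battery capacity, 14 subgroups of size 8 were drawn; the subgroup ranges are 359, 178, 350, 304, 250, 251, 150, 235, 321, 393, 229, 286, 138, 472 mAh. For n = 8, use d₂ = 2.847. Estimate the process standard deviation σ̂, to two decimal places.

98.25

R̄ = (359 + 178 + 350 + 304 + 250 + 251 + 150 + 235 + 321 + 393 + 229 + 286 + 138 + 472) / 14 = 279.7143
σ̂ = R̄ / d₂ = 279.7143 / 2.847 = 98.2488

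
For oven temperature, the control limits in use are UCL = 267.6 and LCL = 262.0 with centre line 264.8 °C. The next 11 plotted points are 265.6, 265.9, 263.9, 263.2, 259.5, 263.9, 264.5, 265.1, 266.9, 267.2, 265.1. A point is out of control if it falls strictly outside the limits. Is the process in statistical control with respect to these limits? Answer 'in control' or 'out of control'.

out of control

Compare each point to [262.0, 267.6]: sample 5 = 259.5 < LCL.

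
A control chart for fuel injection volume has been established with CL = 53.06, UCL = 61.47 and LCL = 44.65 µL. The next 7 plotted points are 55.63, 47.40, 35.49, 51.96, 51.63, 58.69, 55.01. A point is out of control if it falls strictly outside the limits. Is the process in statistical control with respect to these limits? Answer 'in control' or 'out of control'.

out of control

Compare each point to [44.65, 61.47]: sample 3 = 35.49 < LCL.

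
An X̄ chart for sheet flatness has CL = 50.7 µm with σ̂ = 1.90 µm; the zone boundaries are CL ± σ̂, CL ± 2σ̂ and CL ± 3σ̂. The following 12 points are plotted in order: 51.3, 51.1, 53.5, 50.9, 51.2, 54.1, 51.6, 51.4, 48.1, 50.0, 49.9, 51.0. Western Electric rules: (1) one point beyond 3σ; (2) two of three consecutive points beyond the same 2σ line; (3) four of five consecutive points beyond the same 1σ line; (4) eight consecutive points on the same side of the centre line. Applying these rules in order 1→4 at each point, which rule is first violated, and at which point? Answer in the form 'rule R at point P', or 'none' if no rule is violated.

rule 4 at point 8

Zone of each point (C = within 1σ̂, B = 1σ̂–2σ̂, A = 2σ̂–3σ̂, * = beyond 3σ̂; sign = side of CL): 1:+C, 2:+C, 3:+B, 4:+C, 5:+C, 6:+B, 7:+C, 8:+C, 9:-B, 10:-C, 11:-C, 12:+C
Rule 4 (eight consecutive points on the same side of the centre line) is satisfied at point 8.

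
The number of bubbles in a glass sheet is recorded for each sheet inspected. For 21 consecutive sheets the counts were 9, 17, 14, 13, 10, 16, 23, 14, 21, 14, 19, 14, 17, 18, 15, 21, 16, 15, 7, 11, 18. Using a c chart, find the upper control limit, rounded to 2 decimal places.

c̄ = (9 + 17 + 14 + 13 + 10 + 16 + 23 + 14 + 21 + 14 + 19 + 14 + 17 + 18 + 15 + 21 + 16 + 15 + 7 + 11 + 18) / 21 = 322 / 21 = 15.3333
UCL = c̄ + 3√c̄ = 15.3333 + 3 × √15.3333 = 15.3333 + 3 × 3.9158 = 27.0807

27.08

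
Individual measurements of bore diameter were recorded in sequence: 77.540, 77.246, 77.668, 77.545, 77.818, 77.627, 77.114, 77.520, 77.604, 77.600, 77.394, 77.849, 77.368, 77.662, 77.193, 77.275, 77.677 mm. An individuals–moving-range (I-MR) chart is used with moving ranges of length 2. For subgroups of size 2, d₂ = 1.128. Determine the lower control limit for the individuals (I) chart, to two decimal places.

X̄ = (77.540 + 77.246 + 77.668 + 77.545 + 77.818 + 77.627 + 77.114 + 77.520 + 77.604 + 77.600 + 77.394 + 77.849 + 77.368 + 77.662 + 77.193 + 77.275 + 77.677) / 17 = 77.5118
Moving ranges: 0.294, 0.422, 0.123, 0.273, 0.191, 0.513, 0.406, 0.084, 0.004, 0.206, 0.455, 0.481, 0.294, 0.469, 0.082, 0.402; M̄R̄ = 4.6990 / 16 = 0.2937
LCL = X̄ − 3·M̄R̄/d₂ = 77.5118 − 3 × 0.2937 / 1.128 = 76.7307

76.73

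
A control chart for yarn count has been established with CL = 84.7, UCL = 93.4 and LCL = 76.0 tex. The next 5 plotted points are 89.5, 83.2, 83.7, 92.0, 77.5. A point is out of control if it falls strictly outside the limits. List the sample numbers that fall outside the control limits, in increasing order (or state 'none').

none

All 5 points lie within [76.0, 93.4].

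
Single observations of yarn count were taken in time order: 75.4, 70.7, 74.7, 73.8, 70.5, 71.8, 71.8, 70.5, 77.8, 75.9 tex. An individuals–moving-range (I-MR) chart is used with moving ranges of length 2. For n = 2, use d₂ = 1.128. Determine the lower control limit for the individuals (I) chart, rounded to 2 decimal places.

X̄ = (75.4 + 70.7 + 74.7 + 73.8 + 70.5 + 71.8 + 71.8 + 70.5 + 77.8 + 75.9) / 10 = 73.2900
Moving ranges: 4.7, 4.0, 0.9, 3.3, 1.3, 0.0, 1.3, 7.3, 1.9; M̄R̄ = 24.7000 / 9 = 2.7444
LCL = X̄ − 3·M̄R̄/d₂ = 73.2900 − 3 × 2.7444 / 1.128 = 65.9909

65.99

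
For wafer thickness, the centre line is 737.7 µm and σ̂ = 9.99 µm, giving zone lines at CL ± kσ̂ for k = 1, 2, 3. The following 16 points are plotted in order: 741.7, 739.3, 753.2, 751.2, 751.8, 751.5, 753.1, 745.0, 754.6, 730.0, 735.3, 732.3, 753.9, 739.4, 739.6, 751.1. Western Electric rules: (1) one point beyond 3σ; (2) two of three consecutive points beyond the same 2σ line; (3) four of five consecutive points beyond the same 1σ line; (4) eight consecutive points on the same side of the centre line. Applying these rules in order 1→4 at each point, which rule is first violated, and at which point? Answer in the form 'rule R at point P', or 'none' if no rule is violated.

Zone of each point (C = within 1σ̂, B = 1σ̂–2σ̂, A = 2σ̂–3σ̂, * = beyond 3σ̂; sign = side of CL): 1:+C, 2:+C, 3:+B, 4:+B, 5:+B, 6:+B, 7:+B, 8:+C, 9:+B, 10:-C, 11:-C, 12:-C, 13:+B, 14:+C, 15:+C, 16:+B
Rule 3 (four of five consecutive points beyond the same 1σ limit) is satisfied at point 6.

rule 3 at point 6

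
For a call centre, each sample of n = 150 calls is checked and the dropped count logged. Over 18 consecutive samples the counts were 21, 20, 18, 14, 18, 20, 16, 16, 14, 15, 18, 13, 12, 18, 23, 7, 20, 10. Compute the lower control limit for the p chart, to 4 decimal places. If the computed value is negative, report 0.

0.0323

p̄ = Σdᵢ / (k·n) = 293 / (18 × 150) = 0.10852
LCL = p̄ − 3·√(p̄(1−p̄)/n) = 0.10852 − 3 × 0.02540 = 0.03233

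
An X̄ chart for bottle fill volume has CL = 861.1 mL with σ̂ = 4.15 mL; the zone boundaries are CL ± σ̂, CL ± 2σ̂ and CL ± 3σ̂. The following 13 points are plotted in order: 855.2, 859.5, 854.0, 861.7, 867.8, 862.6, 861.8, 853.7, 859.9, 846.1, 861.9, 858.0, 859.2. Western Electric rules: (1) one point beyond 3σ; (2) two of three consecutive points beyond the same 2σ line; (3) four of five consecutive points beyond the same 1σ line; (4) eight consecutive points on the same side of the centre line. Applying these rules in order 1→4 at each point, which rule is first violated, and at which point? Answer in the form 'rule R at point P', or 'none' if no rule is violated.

rule 1 at point 10

Zone of each point (C = within 1σ̂, B = 1σ̂–2σ̂, A = 2σ̂–3σ̂, * = beyond 3σ̂; sign = side of CL): 1:-B, 2:-C, 3:-B, 4:+C, 5:+B, 6:+C, 7:+C, 8:-B, 9:-C, 10:-*, 11:+C, 12:-C, 13:-C
Rule 1 (one point beyond the 3σ limits) is satisfied at point 10.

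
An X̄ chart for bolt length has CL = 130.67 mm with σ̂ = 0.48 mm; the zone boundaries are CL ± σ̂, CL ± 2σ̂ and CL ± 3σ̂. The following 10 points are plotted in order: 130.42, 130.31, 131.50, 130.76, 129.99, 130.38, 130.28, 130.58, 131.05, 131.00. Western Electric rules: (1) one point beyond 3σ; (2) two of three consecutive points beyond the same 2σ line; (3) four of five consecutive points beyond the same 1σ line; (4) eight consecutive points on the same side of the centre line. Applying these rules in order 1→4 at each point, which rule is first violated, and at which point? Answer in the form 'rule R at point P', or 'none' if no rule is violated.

none

Zone of each point (C = within 1σ̂, B = 1σ̂–2σ̂, A = 2σ̂–3σ̂, * = beyond 3σ̂; sign = side of CL): 1:-C, 2:-C, 3:+B, 4:+C, 5:-B, 6:-C, 7:-C, 8:-C, 9:+C, 10:+C
No rule fires across all 10 points.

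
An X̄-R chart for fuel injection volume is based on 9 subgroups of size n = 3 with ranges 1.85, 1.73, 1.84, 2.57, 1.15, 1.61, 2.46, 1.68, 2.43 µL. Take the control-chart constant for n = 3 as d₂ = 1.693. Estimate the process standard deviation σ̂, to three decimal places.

1.137

R̄ = (1.85 + 1.73 + 1.84 + 2.57 + 1.15 + 1.61 + 2.46 + 1.68 + 2.43) / 9 = 1.9244
σ̂ = R̄ / d₂ = 1.9244 / 1.693 = 1.1367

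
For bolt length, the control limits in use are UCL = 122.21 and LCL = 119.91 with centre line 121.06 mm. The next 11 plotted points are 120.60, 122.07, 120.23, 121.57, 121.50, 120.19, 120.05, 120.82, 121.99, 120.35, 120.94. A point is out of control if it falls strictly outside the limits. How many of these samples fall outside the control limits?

0

All 11 points lie within [119.91, 122.21].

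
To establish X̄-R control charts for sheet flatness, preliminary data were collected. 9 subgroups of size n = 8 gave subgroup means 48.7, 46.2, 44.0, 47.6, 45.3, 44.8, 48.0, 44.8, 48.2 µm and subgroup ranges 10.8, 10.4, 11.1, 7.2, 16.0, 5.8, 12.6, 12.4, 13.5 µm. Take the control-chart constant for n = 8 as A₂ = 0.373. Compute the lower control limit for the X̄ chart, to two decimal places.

X̄̄ = (48.7 + 46.2 + 44.0 + 47.6 + 45.3 + 44.8 + 48.0 + 44.8 + 48.2) / 9 = 417.6000 / 9 = 46.4000
R̄ = (10.8 + 10.4 + 11.1 + 7.2 + 16.0 + 5.8 + 12.6 + 12.4 + 13.5) / 9 = 99.8000 / 9 = 11.0889
LCL = X̄̄ − A₂·R̄ = 46.4000 − 0.373 × 11.0889 = 42.2638

42.26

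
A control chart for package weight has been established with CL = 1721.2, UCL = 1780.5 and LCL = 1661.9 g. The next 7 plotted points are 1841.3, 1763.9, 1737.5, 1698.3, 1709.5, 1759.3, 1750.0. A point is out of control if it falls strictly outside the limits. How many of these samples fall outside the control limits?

1

Compare each point to [1661.9, 1780.5]: sample 1 = 1841.3 > UCL.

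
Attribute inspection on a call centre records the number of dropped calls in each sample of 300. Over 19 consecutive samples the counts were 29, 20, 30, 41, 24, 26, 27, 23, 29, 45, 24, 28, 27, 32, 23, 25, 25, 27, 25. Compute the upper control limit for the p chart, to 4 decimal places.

p̄ = Σdᵢ / (k·n) = 530 / (19 × 300) = 0.09298
UCL = p̄ + 3·√(p̄(1−p̄)/n) = 0.09298 + 3 × √(0.09298×0.90702/300) = 0.09298 + 3 × 0.01677 = 0.14328

0.1433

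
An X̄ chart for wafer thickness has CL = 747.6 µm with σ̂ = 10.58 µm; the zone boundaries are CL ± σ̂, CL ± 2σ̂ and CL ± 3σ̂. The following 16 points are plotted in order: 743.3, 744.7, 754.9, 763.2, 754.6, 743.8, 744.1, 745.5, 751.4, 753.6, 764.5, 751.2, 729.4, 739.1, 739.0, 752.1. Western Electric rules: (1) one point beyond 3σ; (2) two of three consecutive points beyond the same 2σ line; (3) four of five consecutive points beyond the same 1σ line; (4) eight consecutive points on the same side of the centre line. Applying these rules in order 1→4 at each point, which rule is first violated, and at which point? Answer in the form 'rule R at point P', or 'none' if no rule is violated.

none

Zone of each point (C = within 1σ̂, B = 1σ̂–2σ̂, A = 2σ̂–3σ̂, * = beyond 3σ̂; sign = side of CL): 1:-C, 2:-C, 3:+C, 4:+B, 5:+C, 6:-C, 7:-C, 8:-C, 9:+C, 10:+C, 11:+B, 12:+C, 13:-B, 14:-C, 15:-C, 16:+C
No rule fires across all 16 points.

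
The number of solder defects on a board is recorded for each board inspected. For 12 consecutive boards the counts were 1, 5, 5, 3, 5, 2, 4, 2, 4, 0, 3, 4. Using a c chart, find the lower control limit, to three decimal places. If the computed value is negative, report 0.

c̄ = (1 + 5 + 5 + 3 + 5 + 2 + 4 + 2 + 4 + 0 + 3 + 4) / 12 = 38 / 12 = 3.1667
LCL = c̄ − 3√c̄ = 3.1667 − 3 × 1.7795 = -2.1719 → 0 (cannot be negative)

0.000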